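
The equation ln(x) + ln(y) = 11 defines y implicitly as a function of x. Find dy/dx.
Apply d/dx to both sides, remembering that y depends on x. Each occurrence of y therefore brings in a y' = dy/dx via the chain rule.

With F(x, y) equal to the left-hand side minus the right, differentiate F term by term:
  d/dx[ln(x)] = 1/x
  d/dx[ln(y)] = y'/y
  d/dx[-11] = 0
Adding these up, d/dx[F] = 0 becomes
  (1/x) + (1/y)·y' = 0,
so isolating y',
  dy/dx = -(1/x)/(1/y) = -y/x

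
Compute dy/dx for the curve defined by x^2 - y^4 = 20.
Apply d/dx to both sides, remembering that y depends on x. Each occurrence of y therefore brings in a y' = dy/dx via the chain rule.

With F(x, y) equal to the left-hand side minus the right, differentiate F term by term:
  d/dx[x^2] = 2x
  d/dx[-y^4] = -4y^3·y'
  d/dx[-20] = 0
Adding these up, d/dx[F] = 0 becomes
  (2x) + (-4y^3)·y' = 0,
so isolating y',
  dy/dx = -(2x)/(-4y^3) = x/(2y^3)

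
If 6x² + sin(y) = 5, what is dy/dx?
Take d/dx of both sides. Since y is implicitly a function of x, the chain rule attaches a y' = dy/dx factor whenever we differentiate through y.

Set F(x, y) = (left side) − (right side), so the curve is F = 0. Differentiating each term of F:
  d/dx[6x^2] = 12x
  d/dx[sin(y)] = y'·cos(y)
  d/dx[-5] = 0

Collecting, the y'-free part is the partial derivative in x and the y' coefficient is the partial derivative in y:
  ∂F/∂x = 12x
  ∂F/∂y = cos(y)

so d/dx[F(x, y(x))] = ∂F/∂x + (∂F/∂y)·y' = 0. Rearranging,
  dy/dx = -(∂F/∂x)/(∂F/∂y) = -(12x)/(cos(y)) = -12x/cos(y)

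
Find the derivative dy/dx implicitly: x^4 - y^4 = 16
Differentiate the relation implicitly: treat y = y(x) and apply the chain rule, so every y-derivative picks up a y' = dy/dx factor.

With everything moved to the left-hand side, differentiate term by term:
  d/dx[x^4] = 4x^3
  d/dx[-y^4] = -4y^3·y'
  d/dx[-16] = 0

Separating the contributions that come from x directly and those that come through y:
  without y':      4x^3
  multiplying y':  -4y^3

so (4x^3) + (-4y^3)·y' = 0, and therefore
  dy/dx = -(4x^3)/(-4y^3) = x^3/y^3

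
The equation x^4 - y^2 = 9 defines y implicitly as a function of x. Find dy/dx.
Apply d/dx to both sides, remembering that y depends on x. Each occurrence of y therefore brings in a y' = dy/dx via the chain rule.

With F(x, y) equal to the left-hand side minus the right, differentiate F term by term:
  d/dx[x^4] = 4x^3
  d/dx[-y^2] = -2y·y'
  d/dx[-9] = 0
Adding these up, d/dx[F] = 0 becomes
  (4x^3) + (-2y)·y' = 0,
so isolating y',
  dy/dx = -(4x^3)/(-2y) = 2x^3/y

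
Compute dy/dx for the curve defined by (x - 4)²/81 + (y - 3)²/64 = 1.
Differentiate the relation implicitly: treat y = y(x) and apply the chain rule, so every y-derivative picks up a y' = dy/dx factor.

With everything moved to the left-hand side, differentiate term by term:
  d/dx[(x - 4)^2/81] = 2x/81 - 8/81
  d/dx[(y - 3)^2/64] = y'(y - 3)/32
  d/dx[-1] = 0

Separating the contributions that come from x directly and those that come through y:
  without y':      2x/81 - 8/81
  multiplying y':  y/32 - 3/32

so (2x/81 - 8/81) + (y/32 - 3/32)·y' = 0, and therefore
  dy/dx = -(2x/81 - 8/81)/(y/32 - 3/32)
        = -(2(x - 4)/81)/((y - 3)/32) = 64(4 - x)/(81(y - 3))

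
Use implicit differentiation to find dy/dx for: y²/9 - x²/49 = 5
Take d/dx of both sides. Since y is implicitly a function of x, the chain rule attaches a y' = dy/dx factor whenever we differentiate through y.

Set F(x, y) = (left side) − (right side), so the curve is F = 0. Differentiating each term of F:
  d/dx[-x^2/49] = -2x/49
  d/dx[y^2/9] = 2y·y'/9
  d/dx[-5] = 0

Collecting, the y'-free part is the partial derivative in x and the y' coefficient is the partial derivative in y:
  ∂F/∂x = -2x/49
  ∂F/∂y = 2y/9

so d/dx[F(x, y(x))] = ∂F/∂x + (∂F/∂y)·y' = 0. Rearranging,
  dy/dx = -(∂F/∂x)/(∂F/∂y) = -(-2x/49)/(2y/9) = 9x/(49y)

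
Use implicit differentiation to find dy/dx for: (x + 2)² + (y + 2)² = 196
Differentiate both sides with respect to x, treating y as y(x). By the chain rule, any term containing y contributes a factor of y' = dy/dx when we differentiate it.

Move every term to one side and write the relation as F(x, y) = 0. Term by term,
  d/dx[(x + 2)^2] = 2x + 4
  d/dx[(y + 2)^2] = 2·y'(y + 2)
  d/dx[-196] = 0

The pieces without y' make up ∂F/∂x and the coefficient of y' is ∂F/∂y:
  ∂F/∂x = 2x + 4,
  ∂F/∂y = 2y + 4.

Since d/dx[F] = ∂F/∂x + (∂F/∂y)·y' = 0, solve for y':
  (∂F/∂y)·y' = -∂F/∂x
  dy/dx = -(∂F/∂x)/(∂F/∂y) = -(2x + 4)/(2y + 4) = (-x - 2)/(y + 2)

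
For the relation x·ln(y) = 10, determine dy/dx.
Take d/dx of both sides. Since y is implicitly a function of x, the chain rule attaches a y' = dy/dx factor whenever we differentiate through y.

Set F(x, y) = (left side) − (right side), so the curve is F = 0. Differentiating each term of F:
  d/dx[x·ln(y)] = x·y'/y + ln(y)
  d/dx[-10] = 0

Collecting, the y'-free part is the partial derivative in x and the y' coefficient is the partial derivative in y:
  ∂F/∂x = ln(y)
  ∂F/∂y = x/y

so d/dx[F(x, y(x))] = ∂F/∂x + (∂F/∂y)·y' = 0. Rearranging,
  dy/dx = -(∂F/∂x)/(∂F/∂y) = -(ln(y))/(x/y) = -y·ln(y)/x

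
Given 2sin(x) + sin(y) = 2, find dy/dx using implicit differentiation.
Differentiate the relation implicitly: treat y = y(x) and apply the chain rule, so every y-derivative picks up a y' = dy/dx factor.

With everything moved to the left-hand side, differentiate term by term:
  d/dx[2sin(x)] = 2cos(x)
  d/dx[sin(y)] = y'·cos(y)
  d/dx[-2] = 0

Separating the contributions that come from x directly and those that come through y:
  without y':      2cos(x)
  multiplying y':  cos(y)

so (2cos(x)) + (cos(y))·y' = 0, and therefore
  dy/dx = -(2cos(x))/(cos(y)) = -2cos(x)/cos(y)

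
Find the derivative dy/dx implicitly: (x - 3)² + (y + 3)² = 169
Differentiate both sides with respect to x, treating y as y(x). By the chain rule, any term containing y contributes a factor of y' = dy/dx when we differentiate it.

Move every term to one side and write the relation as F(x, y) = 0. Term by term,
  d/dx[(x - 3)^2] = 2x - 6
  d/dx[(y + 3)^2] = 2·y'(y + 3)
  d/dx[-169] = 0

The pieces without y' make up ∂F/∂x and the coefficient of y' is ∂F/∂y:
  ∂F/∂x = 2x - 6,
  ∂F/∂y = 2y + 6.

Since d/dx[F] = ∂F/∂x + (∂F/∂y)·y' = 0, solve for y':
  (∂F/∂y)·y' = -∂F/∂x
  dy/dx = -(∂F/∂x)/(∂F/∂y) = -(2x - 6)/(2y + 6) = (3 - x)/(y + 3)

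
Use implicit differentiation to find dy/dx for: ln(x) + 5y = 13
Differentiate both sides with respect to x, treating y as y(x). By the chain rule, any term containing y contributes a factor of y' = dy/dx when we differentiate it.

Move every term to one side and write the relation as F(x, y) = 0. Term by term,
  d/dx[5y] = 5·y'
  d/dx[ln(x)] = 1/x
  d/dx[-13] = 0

The pieces without y' make up ∂F/∂x and the coefficient of y' is ∂F/∂y:
  ∂F/∂x = 1/x,
  ∂F/∂y = 5.

Since d/dx[F] = ∂F/∂x + (∂F/∂y)·y' = 0, solve for y':
  (∂F/∂y)·y' = -∂F/∂x
  dy/dx = -(∂F/∂x)/(∂F/∂y) = -(1/x)/(5) = -1/(5x)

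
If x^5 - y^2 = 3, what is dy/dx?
Take d/dx of both sides. Since y is implicitly a function of x, the chain rule attaches a y' = dy/dx factor whenever we differentiate through y.

Set F(x, y) = (left side) − (right side), so the curve is F = 0. Differentiating each term of F:
  d/dx[x^5] = 5x^4
  d/dx[-y^2] = -2y·y'
  d/dx[-3] = 0

Collecting, the y'-free part is the partial derivative in x and the y' coefficient is the partial derivative in y:
  ∂F/∂x = 5x^4
  ∂F/∂y = -2y

so d/dx[F(x, y(x))] = ∂F/∂x + (∂F/∂y)·y' = 0. Rearranging,
  dy/dx = -(∂F/∂x)/(∂F/∂y) = -(5x^4)/(-2y) = 5x^4/(2y)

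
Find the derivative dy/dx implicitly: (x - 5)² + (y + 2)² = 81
Apply d/dx to both sides, remembering that y depends on x. Each occurrence of y therefore brings in a y' = dy/dx via the chain rule.

With F(x, y) equal to the left-hand side minus the right, differentiate F term by term:
  d/dx[(x - 5)^2] = 2x - 10
  d/dx[(y + 2)^2] = 2·y'(y + 2)
  d/dx[-81] = 0
Adding these up, d/dx[F] = 0 becomes
  (2x - 10) + (2y + 4)·y' = 0,
so isolating y',
  dy/dx = -(2x - 10)/(2y + 4) = (5 - x)/(y + 2)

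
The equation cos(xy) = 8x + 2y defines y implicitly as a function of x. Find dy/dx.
Differentiate both sides with respect to x, treating y as y(x). By the chain rule, any term containing y contributes a factor of y' = dy/dx when we differentiate it.

Move every term to one side and write the relation as F(x, y) = 0. Term by term,
  d/dx[-8x] = -8
  d/dx[-2y] = -2·y'
  d/dx[cos(xy)] = -(x·y' + y)·sin(xy)

The pieces without y' make up ∂F/∂x and the coefficient of y' is ∂F/∂y:
  ∂F/∂x = -y·sin(xy) - 8,
  ∂F/∂y = -x·sin(xy) - 2.

Since d/dx[F] = ∂F/∂x + (∂F/∂y)·y' = 0, solve for y':
  (∂F/∂y)·y' = -∂F/∂x
  dy/dx = -(∂F/∂x)/(∂F/∂y) = -(-y·sin(xy) - 8)/(-x·sin(xy) - 2) = -(y·sin(xy) + 8)/(x·sin(xy) + 2)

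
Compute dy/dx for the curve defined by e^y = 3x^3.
Take d/dx of both sides. Since y is implicitly a function of x, the chain rule attaches a y' = dy/dx factor whenever we differentiate through y.

Set F(x, y) = (left side) − (right side), so the curve is F = 0. Differentiating each term of F:
  d/dx[-3x^3] = -9x^2
  d/dx[e^(y)] = y'·e^(y)

Collecting, the y'-free part is the partial derivative in x and the y' coefficient is the partial derivative in y:
  ∂F/∂x = -9x^2
  ∂F/∂y = e^(y)

so d/dx[F(x, y(x))] = ∂F/∂x + (∂F/∂y)·y' = 0. Rearranging,
  dy/dx = -(∂F/∂x)/(∂F/∂y) = -(-9x^2)/(e^(y)) = 9x^2e^(-y)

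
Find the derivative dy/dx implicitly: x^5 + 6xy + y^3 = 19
Apply d/dx to both sides, remembering that y depends on x. Each occurrence of y therefore brings in a y' = dy/dx via the chain rule.

With F(x, y) equal to the left-hand side minus the right, differentiate F term by term:
  d/dx[x^5] = 5x^4
  d/dx[6xy] = 6x·y' + 6y
  d/dx[y^3] = 3y^2·y'
  d/dx[-19] = 0
Adding these up, d/dx[F] = 0 becomes
  (5x^4 + 6y) + (6x + 3y^2)·y' = 0,
so isolating y',
  dy/dx = -(5x^4 + 6y)/(6x + 3y^2) = (-5x^4 - 6y)/(3(2x + y^2))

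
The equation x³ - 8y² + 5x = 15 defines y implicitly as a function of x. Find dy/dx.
Differentiate both sides with respect to x, treating y as y(x). By the chain rule, any term containing y contributes a factor of y' = dy/dx when we differentiate it.

Move every term to one side and write the relation as F(x, y) = 0. Term by term,
  d/dx[x^3] = 3x^2
  d/dx[5x] = 5
  d/dx[-8y^2] = -16y·y'
  d/dx[-15] = 0

The pieces without y' make up ∂F/∂x and the coefficient of y' is ∂F/∂y:
  ∂F/∂x = 3x^2 + 5,
  ∂F/∂y = -16y.

Since d/dx[F] = ∂F/∂x + (∂F/∂y)·y' = 0, solve for y':
  (∂F/∂y)·y' = -∂F/∂x
  dy/dx = -(∂F/∂x)/(∂F/∂y) = -(3x^2 + 5)/(-16y) = (3x^2 + 5)/(16y)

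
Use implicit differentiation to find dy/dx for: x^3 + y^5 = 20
Differentiate both sides with respect to x, treating y as y(x). By the chain rule, any term containing y contributes a factor of y' = dy/dx when we differentiate it.

Move every term to one side and write the relation as F(x, y) = 0. Term by term,
  d/dx[x^3] = 3x^2
  d/dx[y^5] = 5y^4·y'
  d/dx[-20] = 0

The pieces without y' make up ∂F/∂x and the coefficient of y' is ∂F/∂y:
  ∂F/∂x = 3x^2,
  ∂F/∂y = 5y^4.

Since d/dx[F] = ∂F/∂x + (∂F/∂y)·y' = 0, solve for y':
  (∂F/∂y)·y' = -∂F/∂x
  dy/dx = -(∂F/∂x)/(∂F/∂y) = -(3x^2)/(5y^4) = -3x^2/(5y^4)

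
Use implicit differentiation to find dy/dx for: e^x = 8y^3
Apply d/dx to both sides, remembering that y depends on x. Each occurrence of y therefore brings in a y' = dy/dx via the chain rule.

With F(x, y) equal to the left-hand side minus the right, differentiate F term by term:
  d/dx[-8y^3] = -24y^2·y'
  d/dx[e^(x)] = e^(x)
Adding these up, d/dx[F] = 0 becomes
  (e^(x)) + (-24y^2)·y' = 0,
so isolating y',
  dy/dx = -(e^(x))/(-24y^2) = e^(x)/(24y^2)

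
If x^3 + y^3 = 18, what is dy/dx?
Take d/dx of both sides. Since y is implicitly a function of x, the chain rule attaches a y' = dy/dx factor whenever we differentiate through y.

Set F(x, y) = (left side) − (right side), so the curve is F = 0. Differentiating each term of F:
  d/dx[x^3] = 3x^2
  d/dx[y^3] = 3y^2·y'
  d/dx[-18] = 0

Collecting, the y'-free part is the partial derivative in x and the y' coefficient is the partial derivative in y:
  ∂F/∂x = 3x^2
  ∂F/∂y = 3y^2

so d/dx[F(x, y(x))] = ∂F/∂x + (∂F/∂y)·y' = 0. Rearranging,
  dy/dx = -(∂F/∂x)/(∂F/∂y) = -(3x^2)/(3y^2) = -x^2/y^2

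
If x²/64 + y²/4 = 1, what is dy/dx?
Differentiate the relation implicitly: treat y = y(x) and apply the chain rule, so every y-derivative picks up a y' = dy/dx factor.

With everything moved to the left-hand side, differentiate term by term:
  d/dx[x^2/64] = x/32
  d/dx[y^2/4] = y·y'/2
  d/dx[-1] = 0

Separating the contributions that come from x directly and those that come through y:
  without y':      x/32
  multiplying y':  y/2

so (x/32) + (y/2)·y' = 0, and therefore
  dy/dx = -(x/32)/(y/2) = -x/(16y)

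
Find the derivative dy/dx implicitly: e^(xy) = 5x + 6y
Differentiate both sides with respect to x, treating y as y(x). By the chain rule, any term containing y contributes a factor of y' = dy/dx when we differentiate it.

Move every term to one side and write the relation as F(x, y) = 0. Term by term,
  d/dx[-5x] = -5
  d/dx[-6y] = -6·y'
  d/dx[e^(xy)] = (x·y' + y)·e^(xy)

The pieces without y' make up ∂F/∂x and the coefficient of y' is ∂F/∂y:
  ∂F/∂x = y·e^(xy) - 5,
  ∂F/∂y = x·e^(xy) - 6.

Since d/dx[F] = ∂F/∂x + (∂F/∂y)·y' = 0, solve for y':
  (∂F/∂y)·y' = -∂F/∂x
  dy/dx = -(∂F/∂x)/(∂F/∂y) = -(y·e^(xy) - 5)/(x·e^(xy) - 6) = (-y·e^(xy) + 5)/(x·e^(xy) - 6)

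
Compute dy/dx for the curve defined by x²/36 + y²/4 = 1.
Differentiate the relation implicitly: treat y = y(x) and apply the chain rule, so every y-derivative picks up a y' = dy/dx factor.

With everything moved to the left-hand side, differentiate term by term:
  d/dx[x^2/36] = x/18
  d/dx[y^2/4] = y·y'/2
  d/dx[-1] = 0

Separating the contributions that come from x directly and those that come through y:
  without y':      x/18
  multiplying y':  y/2

so (x/18) + (y/2)·y' = 0, and therefore
  dy/dx = -(x/18)/(y/2) = -x/(9y)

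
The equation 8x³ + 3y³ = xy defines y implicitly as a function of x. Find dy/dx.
Take d/dx of both sides. Since y is implicitly a function of x, the chain rule attaches a y' = dy/dx factor whenever we differentiate through y.

Set F(x, y) = (left side) − (right side), so the curve is F = 0. Differentiating each term of F:
  d/dx[8x^3] = 24x^2
  d/dx[-xy] = -x·y' - y
  d/dx[3y^3] = 9y^2·y'

Collecting, the y'-free part is the partial derivative in x and the y' coefficient is the partial derivative in y:
  ∂F/∂x = 24x^2 - y
  ∂F/∂y = -x + 9y^2

so d/dx[F(x, y(x))] = ∂F/∂x + (∂F/∂y)·y' = 0. Rearranging,
  dy/dx = -(∂F/∂x)/(∂F/∂y) = -(24x^2 - y)/(-x + 9y^2) = (24x^2 - y)/(x - 9y^2)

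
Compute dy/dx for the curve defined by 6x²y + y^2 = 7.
Take d/dx of both sides. Since y is implicitly a function of x, the chain rule attaches a y' = dy/dx factor whenever we differentiate through y.

Set F(x, y) = (left side) − (right side), so the curve is F = 0. Differentiating each term of F:
  d/dx[6x^2y] = 6x^2·y' + 12xy
  d/dx[y^2] = 2y·y'
  d/dx[-7] = 0

Collecting, the y'-free part is the partial derivative in x and the y' coefficient is the partial derivative in y:
  ∂F/∂x = 12xy
  ∂F/∂y = 6x^2 + 2y

so d/dx[F(x, y(x))] = ∂F/∂x + (∂F/∂y)·y' = 0. Rearranging,
  dy/dx = -(∂F/∂x)/(∂F/∂y) = -(12xy)/(6x^2 + 2y) = -6xy/(3x^2 + y)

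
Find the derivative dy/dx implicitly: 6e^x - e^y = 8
Apply d/dx to both sides, remembering that y depends on x. Each occurrence of y therefore brings in a y' = dy/dx via the chain rule.

With F(x, y) equal to the left-hand side minus the right, differentiate F term by term:
  d/dx[6e^(x)] = 6e^(x)
  d/dx[-e^(y)] = -y'·e^(y)
  d/dx[-8] = 0
Adding these up, d/dx[F] = 0 becomes
  (6e^(x)) + (-e^(y))·y' = 0,
so isolating y',
  dy/dx = -(6e^(x))/(-e^(y)) = 6e^(x - y)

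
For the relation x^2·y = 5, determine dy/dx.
Take d/dx of both sides. Since y is implicitly a function of x, the chain rule attaches a y' = dy/dx factor whenever we differentiate through y.

Set F(x, y) = (left side) − (right side), so the curve is F = 0. Differentiating each term of F:
  d/dx[x^2y] = x^2·y' + 2xy
  d/dx[-5] = 0

Collecting, the y'-free part is the partial derivative in x and the y' coefficient is the partial derivative in y:
  ∂F/∂x = 2xy
  ∂F/∂y = x^2

so d/dx[F(x, y(x))] = ∂F/∂x + (∂F/∂y)·y' = 0. Rearranging,
  dy/dx = -(∂F/∂x)/(∂F/∂y) = -(2xy)/(x^2) = -2y/x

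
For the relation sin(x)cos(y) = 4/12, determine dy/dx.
Differentiate both sides with respect to x, treating y as y(x). By the chain rule, any term containing y contributes a factor of y' = dy/dx when we differentiate it.

Move every term to one side and write the relation as F(x, y) = 0. Term by term,
  d/dx[sin(x)·cos(y)] = -y'·sin(x)·sin(y) + cos(x)·cos(y)
  d/dx[-1/3] = 0

The pieces without y' make up ∂F/∂x and the coefficient of y' is ∂F/∂y:
  ∂F/∂x = cos(x)·cos(y),
  ∂F/∂y = -sin(x)·sin(y).

Since d/dx[F] = ∂F/∂x + (∂F/∂y)·y' = 0, solve for y':
  (∂F/∂y)·y' = -∂F/∂x
  dy/dx = -(∂F/∂x)/(∂F/∂y) = -(cos(x)·cos(y))/(-sin(x)·sin(y)) = 1/(tan(x)·tan(y))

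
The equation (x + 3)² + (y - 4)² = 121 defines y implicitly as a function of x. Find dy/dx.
Differentiate both sides with respect to x, treating y as y(x). By the chain rule, any term containing y contributes a factor of y' = dy/dx when we differentiate it.

Move every term to one side and write the relation as F(x, y) = 0. Term by term,
  d/dx[(x + 3)^2] = 2x + 6
  d/dx[(y - 4)^2] = 2·y'(y - 4)
  d/dx[-121] = 0

The pieces without y' make up ∂F/∂x and the coefficient of y' is ∂F/∂y:
  ∂F/∂x = 2x + 6,
  ∂F/∂y = 2y - 8.

Since d/dx[F] = ∂F/∂x + (∂F/∂y)·y' = 0, solve for y':
  (∂F/∂y)·y' = -∂F/∂x
  dy/dx = -(∂F/∂x)/(∂F/∂y) = -(2x + 6)/(2y - 8) = (-x - 3)/(y - 4)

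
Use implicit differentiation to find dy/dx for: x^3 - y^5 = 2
Take d/dx of both sides. Since y is implicitly a function of x, the chain rule attaches a y' = dy/dx factor whenever we differentiate through y.

Set F(x, y) = (left side) − (right side), so the curve is F = 0. Differentiating each term of F:
  d/dx[x^3] = 3x^2
  d/dx[-y^5] = -5y^4·y'
  d/dx[-2] = 0

Collecting, the y'-free part is the partial derivative in x and the y' coefficient is the partial derivative in y:
  ∂F/∂x = 3x^2
  ∂F/∂y = -5y^4

so d/dx[F(x, y(x))] = ∂F/∂x + (∂F/∂y)·y' = 0. Rearranging,
  dy/dx = -(∂F/∂x)/(∂F/∂y) = -(3x^2)/(-5y^4) = 3x^2/(5y^4)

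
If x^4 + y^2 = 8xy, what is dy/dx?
Apply d/dx to both sides, remembering that y depends on x. Each occurrence of y therefore brings in a y' = dy/dx via the chain rule.

With F(x, y) equal to the left-hand side minus the right, differentiate F term by term:
  d/dx[x^4] = 4x^3
  d/dx[-8xy] = -8x·y' - 8y
  d/dx[y^2] = 2y·y'
Adding these up, d/dx[F] = 0 becomes
  (4x^3 - 8y) + (-8x + 2y)·y' = 0,
so isolating y',
  dy/dx = -(4x^3 - 8y)/(-8x + 2y) = 2(x^3 - 2y)/(4x - y)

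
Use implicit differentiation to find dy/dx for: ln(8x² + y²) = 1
Take d/dx of both sides. Since y is implicitly a function of x, the chain rule attaches a y' = dy/dx factor whenever we differentiate through y.

Set F(x, y) = (left side) − (right side), so the curve is F = 0. Differentiating each term of F:
  d/dx[ln(8x^2 + y^2)] = (16x + 2y·y')/(8x^2 + y^2)
  d/dx[-1] = 0

Collecting, the y'-free part is the partial derivative in x and the y' coefficient is the partial derivative in y:
  ∂F/∂x = 16x/(8x^2 + y^2)
  ∂F/∂y = 2y/(8x^2 + y^2)

so d/dx[F(x, y(x))] = ∂F/∂x + (∂F/∂y)·y' = 0. Rearranging,
  dy/dx = -(∂F/∂x)/(∂F/∂y) = -(16x/(8x^2 + y^2))/(2y/(8x^2 + y^2)) = -8x/y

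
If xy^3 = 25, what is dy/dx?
Differentiate the relation implicitly: treat y = y(x) and apply the chain rule, so every y-derivative picks up a y' = dy/dx factor.

With everything moved to the left-hand side, differentiate term by term:
  d/dx[xy^3] = 3xy^2·y' + y^3
  d/dx[-25] = 0

Separating the contributions that come from x directly and those that come through y:
  without y':      y^3
  multiplying y':  3xy^2

so (y^3) + (3xy^2)·y' = 0, and therefore
  dy/dx = -(y^3)/(3xy^2) = -y/(3x)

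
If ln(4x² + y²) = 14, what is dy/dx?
Take d/dx of both sides. Since y is implicitly a function of x, the chain rule attaches a y' = dy/dx factor whenever we differentiate through y.

Set F(x, y) = (left side) − (right side), so the curve is F = 0. Differentiating each term of F:
  d/dx[ln(4x^2 + y^2)] = (8x + 2y·y')/(4x^2 + y^2)
  d/dx[-14] = 0

Collecting, the y'-free part is the partial derivative in x and the y' coefficient is the partial derivative in y:
  ∂F/∂x = 8x/(4x^2 + y^2)
  ∂F/∂y = 2y/(4x^2 + y^2)

so d/dx[F(x, y(x))] = ∂F/∂x + (∂F/∂y)·y' = 0. Rearranging,
  dy/dx = -(∂F/∂x)/(∂F/∂y) = -(8x/(4x^2 + y^2))/(2y/(4x^2 + y^2)) = -4x/y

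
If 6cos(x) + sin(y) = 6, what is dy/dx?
Differentiate the relation implicitly: treat y = y(x) and apply the chain rule, so every y-derivative picks up a y' = dy/dx factor.

With everything moved to the left-hand side, differentiate term by term:
  d/dx[sin(y)] = y'·cos(y)
  d/dx[6cos(x)] = -6sin(x)
  d/dx[-6] = 0

Separating the contributions that come from x directly and those that come through y:
  without y':      -6sin(x)
  multiplying y':  cos(y)

so (-6sin(x)) + (cos(y))·y' = 0, and therefore
  dy/dx = -(-6sin(x))/(cos(y)) = 6sin(x)/cos(y)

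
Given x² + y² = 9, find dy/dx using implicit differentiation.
Apply d/dx to both sides, remembering that y depends on x. Each occurrence of y therefore brings in a y' = dy/dx via the chain rule.

With F(x, y) equal to the left-hand side minus the right, differentiate F term by term:
  d/dx[x^2] = 2x
  d/dx[y^2] = 2y·y'
  d/dx[-9] = 0
Adding these up, d/dx[F] = 0 becomes
  (2x) + (2y)·y' = 0,
so isolating y',
  dy/dx = -(2x)/(2y) = -x/y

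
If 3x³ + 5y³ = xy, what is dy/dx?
Apply d/dx to both sides, remembering that y depends on x. Each occurrence of y therefore brings in a y' = dy/dx via the chain rule.

With F(x, y) equal to the left-hand side minus the right, differentiate F term by term:
  d/dx[3x^3] = 9x^2
  d/dx[-xy] = -x·y' - y
  d/dx[5y^3] = 15y^2·y'
Adding these up, d/dx[F] = 0 becomes
  (9x^2 - y) + (-x + 15y^2)·y' = 0,
so isolating y',
  dy/dx = -(9x^2 - y)/(-x + 15y^2) = (9x^2 - y)/(x - 15y^2)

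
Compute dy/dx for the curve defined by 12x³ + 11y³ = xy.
Differentiate the relation implicitly: treat y = y(x) and apply the chain rule, so every y-derivative picks up a y' = dy/dx factor.

With everything moved to the left-hand side, differentiate term by term:
  d/dx[12x^3] = 36x^2
  d/dx[-xy] = -x·y' - y
  d/dx[11y^3] = 33y^2·y'

Separating the contributions that come from x directly and those that come through y:
  without y':      36x^2 - y
  multiplying y':  -x + 33y^2

so (36x^2 - y) + (-x + 33y^2)·y' = 0, and therefore
  dy/dx = -(36x^2 - y)/(-x + 33y^2) = (36x^2 - y)/(x - 33y^2)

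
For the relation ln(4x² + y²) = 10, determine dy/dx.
Differentiate both sides with respect to x, treating y as y(x). By the chain rule, any term containing y contributes a factor of y' = dy/dx when we differentiate it.

Move every term to one side and write the relation as F(x, y) = 0. Term by term,
  d/dx[ln(4x^2 + y^2)] = (8x + 2y·y')/(4x^2 + y^2)
  d/dx[-10] = 0

The pieces without y' make up ∂F/∂x and the coefficient of y' is ∂F/∂y:
  ∂F/∂x = 8x/(4x^2 + y^2),
  ∂F/∂y = 2y/(4x^2 + y^2).

Since d/dx[F] = ∂F/∂x + (∂F/∂y)·y' = 0, solve for y':
  (∂F/∂y)·y' = -∂F/∂x
  dy/dx = -(∂F/∂x)/(∂F/∂y) = -(8x/(4x^2 + y^2))/(2y/(4x^2 + y^2)) = -4x/y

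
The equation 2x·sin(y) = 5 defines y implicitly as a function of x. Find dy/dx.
Differentiate the relation implicitly: treat y = y(x) and apply the chain rule, so every y-derivative picks up a y' = dy/dx factor.

With everything moved to the left-hand side, differentiate term by term:
  d/dx[2x·sin(y)] = 2x·y'·cos(y) + 2sin(y)
  d/dx[-5] = 0

Separating the contributions that come from x directly and those that come through y:
  without y':      2sin(y)
  multiplying y':  2x·cos(y)

so (2sin(y)) + (2x·cos(y))·y' = 0, and therefore
  dy/dx = -(2sin(y))/(2x·cos(y)) = -tan(y)/x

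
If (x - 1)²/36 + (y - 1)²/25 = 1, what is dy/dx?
Take d/dx of both sides. Since y is implicitly a function of x, the chain rule attaches a y' = dy/dx factor whenever we differentiate through y.

Set F(x, y) = (left side) − (right side), so the curve is F = 0. Differentiating each term of F:
  d/dx[(x - 1)^2/36] = x/18 - 1/18
  d/dx[(y - 1)^2/25] = 2·y'(y - 1)/25
  d/dx[-1] = 0

Collecting, the y'-free part is the partial derivative in x and the y' coefficient is the partial derivative in y:
  ∂F/∂x = x/18 - 1/18
  ∂F/∂y = 2y/25 - 2/25

so d/dx[F(x, y(x))] = ∂F/∂x + (∂F/∂y)·y' = 0. Rearranging,
  dy/dx = -(∂F/∂x)/(∂F/∂y) = -(x/18 - 1/18)/(2y/25 - 2/25)
        = -((x - 1)/18)/(2(y - 1)/25) = 25(1 - x)/(36(y - 1))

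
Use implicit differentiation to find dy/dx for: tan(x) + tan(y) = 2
Apply d/dx to both sides, remembering that y depends on x. Each occurrence of y therefore brings in a y' = dy/dx via the chain rule.

With F(x, y) equal to the left-hand side minus the right, differentiate F term by term:
  d/dx[tan(x)] = tan(x)^2 + 1
  d/dx[tan(y)] = y'(tan(y)^2 + 1)
  d/dx[-2] = 0
Adding these up, d/dx[F] = 0 becomes
  (tan(x)^2 + 1) + (tan(y)^2 + 1)·y' = 0,
so isolating y',
  dy/dx = -(tan(x)^2 + 1)/(tan(y)^2 + 1) = -cos(y)^2/cos(x)^2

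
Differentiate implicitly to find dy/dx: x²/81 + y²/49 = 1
Differentiate the relation implicitly: treat y = y(x) and apply the chain rule, so every y-derivative picks up a y' = dy/dx factor.

With everything moved to the left-hand side, differentiate term by term:
  d/dx[x^2/81] = 2x/81
  d/dx[y^2/49] = 2y·y'/49
  d/dx[-1] = 0

Separating the contributions that come from x directly and those that come through y:
  without y':      2x/81
  multiplying y':  2y/49

so (2x/81) + (2y/49)·y' = 0, and therefore
  dy/dx = -(2x/81)/(2y/49) = -49x/(81y)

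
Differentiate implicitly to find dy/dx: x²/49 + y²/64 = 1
Apply d/dx to both sides, remembering that y depends on x. Each occurrence of y therefore brings in a y' = dy/dx via the chain rule.

With F(x, y) equal to the left-hand side minus the right, differentiate F term by term:
  d/dx[x^2/49] = 2x/49
  d/dx[y^2/64] = y·y'/32
  d/dx[-1] = 0
Adding these up, d/dx[F] = 0 becomes
  (2x/49) + (y/32)·y' = 0,
so isolating y',
  dy/dx = -(2x/49)/(y/32) = -64x/(49y)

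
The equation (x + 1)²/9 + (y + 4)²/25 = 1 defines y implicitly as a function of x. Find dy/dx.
Apply d/dx to both sides, remembering that y depends on x. Each occurrence of y therefore brings in a y' = dy/dx via the chain rule.

With F(x, y) equal to the left-hand side minus the right, differentiate F term by term:
  d/dx[(x + 1)^2/9] = 2x/9 + 2/9
  d/dx[(y + 4)^2/25] = 2·y'(y + 4)/25
  d/dx[-1] = 0
Adding these up, d/dx[F] = 0 becomes
  (2x/9 + 2/9) + (2y/25 + 8/25)·y' = 0,
so isolating y',
  dy/dx = -(2x/9 + 2/9)/(2y/25 + 8/25)
        = -(2(x + 1)/9)/(2(y + 4)/25) = 25(-x - 1)/(9(y + 4))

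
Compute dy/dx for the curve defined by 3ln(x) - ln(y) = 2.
Differentiate both sides with respect to x, treating y as y(x). By the chain rule, any term containing y contributes a factor of y' = dy/dx when we differentiate it.

Move every term to one side and write the relation as F(x, y) = 0. Term by term,
  d/dx[3ln(x)] = 3/x
  d/dx[-ln(y)] = -y'/y
  d/dx[-2] = 0

The pieces without y' make up ∂F/∂x and the coefficient of y' is ∂F/∂y:
  ∂F/∂x = 3/x,
  ∂F/∂y = -1/y.

Since d/dx[F] = ∂F/∂x + (∂F/∂y)·y' = 0, solve for y':
  (∂F/∂y)·y' = -∂F/∂x
  dy/dx = -(∂F/∂x)/(∂F/∂y) = -(3/x)/(-1/y) = 3y/x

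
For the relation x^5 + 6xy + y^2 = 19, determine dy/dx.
Differentiate both sides with respect to x, treating y as y(x). By the chain rule, any term containing y contributes a factor of y' = dy/dx when we differentiate it.

Move every term to one side and write the relation as F(x, y) = 0. Term by term,
  d/dx[x^5] = 5x^4
  d/dx[6xy] = 6x·y' + 6y
  d/dx[y^2] = 2y·y'
  d/dx[-19] = 0

The pieces without y' make up ∂F/∂x and the coefficient of y' is ∂F/∂y:
  ∂F/∂x = 5x^4 + 6y,
  ∂F/∂y = 6x + 2y.

Since d/dx[F] = ∂F/∂x + (∂F/∂y)·y' = 0, solve for y':
  (∂F/∂y)·y' = -∂F/∂x
  dy/dx = -(∂F/∂x)/(∂F/∂y) = -(5x^4 + 6y)/(6x + 2y) = (-5x^4 - 6y)/(2(3x + y))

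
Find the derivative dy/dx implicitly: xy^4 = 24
Differentiate both sides with respect to x, treating y as y(x). By the chain rule, any term containing y contributes a factor of y' = dy/dx when we differentiate it.

Move every term to one side and write the relation as F(x, y) = 0. Term by term,
  d/dx[xy^4] = 4xy^3·y' + y^4
  d/dx[-24] = 0

The pieces without y' make up ∂F/∂x and the coefficient of y' is ∂F/∂y:
  ∂F/∂x = y^4,
  ∂F/∂y = 4xy^3.

Since d/dx[F] = ∂F/∂x + (∂F/∂y)·y' = 0, solve for y':
  (∂F/∂y)·y' = -∂F/∂x
  dy/dx = -(∂F/∂x)/(∂F/∂y) = -(y^4)/(4xy^3) = -y/(4x)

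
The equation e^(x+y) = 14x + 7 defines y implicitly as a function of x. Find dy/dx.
Take d/dx of both sides. Since y is implicitly a function of x, the chain rule attaches a y' = dy/dx factor whenever we differentiate through y.

Set F(x, y) = (left side) − (right side), so the curve is F = 0. Differentiating each term of F:
  d/dx[-14x] = -14
  d/dx[e^(x + y)] = (y' + 1)·e^(x + y)
  d/dx[-7] = 0

Collecting, the y'-free part is the partial derivative in x and the y' coefficient is the partial derivative in y:
  ∂F/∂x = e^(x + y) - 14
  ∂F/∂y = e^(x + y)

so d/dx[F(x, y(x))] = ∂F/∂x + (∂F/∂y)·y' = 0. Rearranging,
  dy/dx = -(∂F/∂x)/(∂F/∂y) = -(e^(x + y) - 14)/(e^(x + y)) = 14e^(-x - y) - 1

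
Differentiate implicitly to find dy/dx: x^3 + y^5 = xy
Differentiate the relation implicitly: treat y = y(x) and apply the chain rule, so every y-derivative picks up a y' = dy/dx factor.

With everything moved to the left-hand side, differentiate term by term:
  d/dx[x^3] = 3x^2
  d/dx[-xy] = -x·y' - y
  d/dx[y^5] = 5y^4·y'

Separating the contributions that come from x directly and those that come through y:
  without y':      3x^2 - y
  multiplying y':  -x + 5y^4

so (3x^2 - y) + (-x + 5y^4)·y' = 0, and therefore
  dy/dx = -(3x^2 - y)/(-x + 5y^4) = (3x^2 - y)/(x - 5y^4)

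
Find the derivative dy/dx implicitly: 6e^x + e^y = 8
Differentiate both sides with respect to x, treating y as y(x). By the chain rule, any term containing y contributes a factor of y' = dy/dx when we differentiate it.

Move every term to one side and write the relation as F(x, y) = 0. Term by term,
  d/dx[6e^(x)] = 6e^(x)
  d/dx[e^(y)] = y'·e^(y)
  d/dx[-8] = 0

The pieces without y' make up ∂F/∂x and the coefficient of y' is ∂F/∂y:
  ∂F/∂x = 6e^(x),
  ∂F/∂y = e^(y).

Since d/dx[F] = ∂F/∂x + (∂F/∂y)·y' = 0, solve for y':
  (∂F/∂y)·y' = -∂F/∂x
  dy/dx = -(∂F/∂x)/(∂F/∂y) = -(6e^(x))/(e^(y)) = -6e^(x - y)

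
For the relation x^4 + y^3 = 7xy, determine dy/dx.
Apply d/dx to both sides, remembering that y depends on x. Each occurrence of y therefore brings in a y' = dy/dx via the chain rule.

With F(x, y) equal to the left-hand side minus the right, differentiate F term by term:
  d/dx[x^4] = 4x^3
  d/dx[-7xy] = -7x·y' - 7y
  d/dx[y^3] = 3y^2·y'
Adding these up, d/dx[F] = 0 becomes
  (4x^3 - 7y) + (-7x + 3y^2)·y' = 0,
so isolating y',
  dy/dx = -(4x^3 - 7y)/(-7x + 3y^2) = (4x^3 - 7y)/(7x - 3y^2)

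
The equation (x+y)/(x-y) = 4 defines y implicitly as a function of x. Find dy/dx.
Differentiate both sides with respect to x, treating y as y(x). By the chain rule, any term containing y contributes a factor of y' = dy/dx when we differentiate it.

Move every term to one side and write the relation as F(x, y) = 0. Term by term,
  d/dx[(x + y)/(x - y)] = (y' + 1)/(x - y) + (x + y)(y' - 1)/(x - y)^2
  d/dx[-4] = 0

The pieces without y' make up ∂F/∂x and the coefficient of y' is ∂F/∂y:
  ∂F/∂x = 1/(x - y) - (x + y)/(x - y)^2,
  ∂F/∂y = 1/(x - y) + (x + y)/(x - y)^2.

Since d/dx[F] = ∂F/∂x + (∂F/∂y)·y' = 0, solve for y':
  (∂F/∂y)·y' = -∂F/∂x
  dy/dx = -(∂F/∂x)/(∂F/∂y) = -(1/(x - y) - (x + y)/(x - y)^2)/(1/(x - y) + (x + y)/(x - y)^2)
        = -(-2y/(x - y)^2)/(2x/(x - y)^2) = y/x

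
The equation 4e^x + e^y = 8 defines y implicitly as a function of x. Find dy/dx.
Apply d/dx to both sides, remembering that y depends on x. Each occurrence of y therefore brings in a y' = dy/dx via the chain rule.

With F(x, y) equal to the left-hand side minus the right, differentiate F term by term:
  d/dx[4e^(x)] = 4e^(x)
  d/dx[e^(y)] = y'·e^(y)
  d/dx[-8] = 0
Adding these up, d/dx[F] = 0 becomes
  (4e^(x)) + (e^(y))·y' = 0,
so isolating y',
  dy/dx = -(4e^(x))/(e^(y)) = -4e^(x - y)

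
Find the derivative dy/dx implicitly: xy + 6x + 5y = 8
Apply d/dx to both sides, remembering that y depends on x. Each occurrence of y therefore brings in a y' = dy/dx via the chain rule.

With F(x, y) equal to the left-hand side minus the right, differentiate F term by term:
  d/dx[xy] = x·y' + y
  d/dx[6x] = 6
  d/dx[5y] = 5·y'
  d/dx[-8] = 0
Adding these up, d/dx[F] = 0 becomes
  (y + 6) + (x + 5)·y' = 0,
so isolating y',
  dy/dx = -(y + 6)/(x + 5) = (-y - 6)/(x + 5)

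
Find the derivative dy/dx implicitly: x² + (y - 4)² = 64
Take d/dx of both sides. Since y is implicitly a function of x, the chain rule attaches a y' = dy/dx factor whenever we differentiate through y.

Set F(x, y) = (left side) − (right side), so the curve is F = 0. Differentiating each term of F:
  d/dx[x^2] = 2x
  d/dx[(y - 4)^2] = 2·y'(y - 4)
  d/dx[-64] = 0

Collecting, the y'-free part is the partial derivative in x and the y' coefficient is the partial derivative in y:
  ∂F/∂x = 2x
  ∂F/∂y = 2y - 8

so d/dx[F(x, y(x))] = ∂F/∂x + (∂F/∂y)·y' = 0. Rearranging,
  dy/dx = -(∂F/∂x)/(∂F/∂y) = -(2x)/(2y - 8) = -x/(y - 4)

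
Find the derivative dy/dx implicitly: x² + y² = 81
Differentiate both sides with respect to x, treating y as y(x). By the chain rule, any term containing y contributes a factor of y' = dy/dx when we differentiate it.

Move every term to one side and write the relation as F(x, y) = 0. Term by term,
  d/dx[x^2] = 2x
  d/dx[y^2] = 2y·y'
  d/dx[-81] = 0

The pieces without y' make up ∂F/∂x and the coefficient of y' is ∂F/∂y:
  ∂F/∂x = 2x,
  ∂F/∂y = 2y.

Since d/dx[F] = ∂F/∂x + (∂F/∂y)·y' = 0, solve for y':
  (∂F/∂y)·y' = -∂F/∂x
  dy/dx = -(∂F/∂x)/(∂F/∂y) = -(2x)/(2y) = -x/y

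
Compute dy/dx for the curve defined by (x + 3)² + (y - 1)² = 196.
Apply d/dx to both sides, remembering that y depends on x. Each occurrence of y therefore brings in a y' = dy/dx via the chain rule.

With F(x, y) equal to the left-hand side minus the right, differentiate F term by term:
  d/dx[(x + 3)^2] = 2x + 6
  d/dx[(y - 1)^2] = 2·y'(y - 1)
  d/dx[-196] = 0
Adding these up, d/dx[F] = 0 becomes
  (2x + 6) + (2y - 2)·y' = 0,
so isolating y',
  dy/dx = -(2x + 6)/(2y - 2) = (-x - 3)/(y - 1)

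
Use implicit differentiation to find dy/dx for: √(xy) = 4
Apply d/dx to both sides, remembering that y depends on x. Each occurrence of y therefore brings in a y' = dy/dx via the chain rule.

With F(x, y) equal to the left-hand side minus the right, differentiate F term by term:
  d/dx[√(xy)] = √(xy)(x·y'/2 + y/2)/(xy)
  d/dx[-4] = 0
Adding these up, d/dx[F] = 0 becomes
  (√(xy)/(2x)) + (√(xy)/(2y))·y' = 0,
so isolating y',
  dy/dx = -(√(xy)/(2x))/(√(xy)/(2y)) = -y/x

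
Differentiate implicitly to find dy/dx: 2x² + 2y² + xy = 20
Differentiate both sides with respect to x, treating y as y(x). By the chain rule, any term containing y contributes a factor of y' = dy/dx when we differentiate it.

Move every term to one side and write the relation as F(x, y) = 0. Term by term,
  d/dx[2x^2] = 4x
  d/dx[xy] = x·y' + y
  d/dx[2y^2] = 4y·y'
  d/dx[-20] = 0

The pieces without y' make up ∂F/∂x and the coefficient of y' is ∂F/∂y:
  ∂F/∂x = 4x + y,
  ∂F/∂y = x + 4y.

Since d/dx[F] = ∂F/∂x + (∂F/∂y)·y' = 0, solve for y':
  (∂F/∂y)·y' = -∂F/∂x
  dy/dx = -(∂F/∂x)/(∂F/∂y) = -(4x + y)/(x + 4y) = (-4x - y)/(x + 4y)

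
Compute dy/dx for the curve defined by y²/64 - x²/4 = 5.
Apply d/dx to both sides, remembering that y depends on x. Each occurrence of y therefore brings in a y' = dy/dx via the chain rule.

With F(x, y) equal to the left-hand side minus the right, differentiate F term by term:
  d/dx[-x^2/4] = -x/2
  d/dx[y^2/64] = y·y'/32
  d/dx[-5] = 0
Adding these up, d/dx[F] = 0 becomes
  (-x/2) + (y/32)·y' = 0,
so isolating y',
  dy/dx = -(-x/2)/(y/32) = 16x/y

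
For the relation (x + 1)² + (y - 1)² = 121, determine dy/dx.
Differentiate the relation implicitly: treat y = y(x) and apply the chain rule, so every y-derivative picks up a y' = dy/dx factor.

With everything moved to the left-hand side, differentiate term by term:
  d/dx[(x + 1)^2] = 2x + 2
  d/dx[(y - 1)^2] = 2·y'(y - 1)
  d/dx[-121] = 0

Separating the contributions that come from x directly and those that come through y:
  without y':      2x + 2
  multiplying y':  2y - 2

so (2x + 2) + (2y - 2)·y' = 0, and therefore
  dy/dx = -(2x + 2)/(2y - 2) = (-x - 1)/(y - 1)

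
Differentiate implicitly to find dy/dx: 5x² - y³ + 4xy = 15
Differentiate both sides with respect to x, treating y as y(x). By the chain rule, any term containing y contributes a factor of y' = dy/dx when we differentiate it.

Move every term to one side and write the relation as F(x, y) = 0. Term by term,
  d/dx[5x^2] = 10x
  d/dx[4xy] = 4x·y' + 4y
  d/dx[-y^3] = -3y^2·y'
  d/dx[-15] = 0

The pieces without y' make up ∂F/∂x and the coefficient of y' is ∂F/∂y:
  ∂F/∂x = 10x + 4y,
  ∂F/∂y = 4x - 3y^2.

Since d/dx[F] = ∂F/∂x + (∂F/∂y)·y' = 0, solve for y':
  (∂F/∂y)·y' = -∂F/∂x
  dy/dx = -(∂F/∂x)/(∂F/∂y) = -(10x + 4y)/(4x - 3y^2) = 2(-5x - 2y)/(4x - 3y^2)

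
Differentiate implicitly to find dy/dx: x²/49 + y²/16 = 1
Take d/dx of both sides. Since y is implicitly a function of x, the chain rule attaches a y' = dy/dx factor whenever we differentiate through y.

Set F(x, y) = (left side) − (right side), so the curve is F = 0. Differentiating each term of F:
  d/dx[x^2/49] = 2x/49
  d/dx[y^2/16] = y·y'/8
  d/dx[-1] = 0

Collecting, the y'-free part is the partial derivative in x and the y' coefficient is the partial derivative in y:
  ∂F/∂x = 2x/49
  ∂F/∂y = y/8

so d/dx[F(x, y(x))] = ∂F/∂x + (∂F/∂y)·y' = 0. Rearranging,
  dy/dx = -(∂F/∂x)/(∂F/∂y) = -(2x/49)/(y/8) = -16x/(49y)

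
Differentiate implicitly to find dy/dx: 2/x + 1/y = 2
Differentiate both sides with respect to x, treating y as y(x). By the chain rule, any term containing y contributes a factor of y' = dy/dx when we differentiate it.

Move every term to one side and write the relation as F(x, y) = 0. Term by term,
  d/dx[1/y] = -y'/y^2
  d/dx[2/x] = -2/x^2
  d/dx[-2] = 0

The pieces without y' make up ∂F/∂x and the coefficient of y' is ∂F/∂y:
  ∂F/∂x = -2/x^2,
  ∂F/∂y = -1/y^2.

Since d/dx[F] = ∂F/∂x + (∂F/∂y)·y' = 0, solve for y':
  (∂F/∂y)·y' = -∂F/∂x
  dy/dx = -(∂F/∂x)/(∂F/∂y) = -(-2/x^2)/(-1/y^2) = -2y^2/x^2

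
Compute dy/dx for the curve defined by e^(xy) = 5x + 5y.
Take d/dx of both sides. Since y is implicitly a function of x, the chain rule attaches a y' = dy/dx factor whenever we differentiate through y.

Set F(x, y) = (left side) − (right side), so the curve is F = 0. Differentiating each term of F:
  d/dx[-5x] = -5
  d/dx[-5y] = -5·y'
  d/dx[e^(xy)] = (x·y' + y)·e^(xy)

Collecting, the y'-free part is the partial derivative in x and the y' coefficient is the partial derivative in y:
  ∂F/∂x = y·e^(xy) - 5
  ∂F/∂y = x·e^(xy) - 5

so d/dx[F(x, y(x))] = ∂F/∂x + (∂F/∂y)·y' = 0. Rearranging,
  dy/dx = -(∂F/∂x)/(∂F/∂y) = -(y·e^(xy) - 5)/(x·e^(xy) - 5) = (-y·e^(xy) + 5)/(x·e^(xy) - 5)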